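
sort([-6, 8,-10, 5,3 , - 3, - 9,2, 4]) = [ - 10, - 9, - 6, - 3,  2, 3, 4,5,8]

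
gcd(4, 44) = 4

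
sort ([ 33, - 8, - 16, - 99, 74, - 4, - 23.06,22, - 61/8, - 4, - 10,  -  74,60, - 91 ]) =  [ - 99 , - 91,-74,-23.06, - 16, - 10, - 8, - 61/8,-4, - 4, 22,  33,60, 74]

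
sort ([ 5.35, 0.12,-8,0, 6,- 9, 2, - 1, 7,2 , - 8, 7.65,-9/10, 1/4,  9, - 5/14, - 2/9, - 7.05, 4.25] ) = [ - 9, - 8, - 8,- 7.05, -1,-9/10 ,-5/14,  -  2/9,0, 0.12, 1/4, 2,  2, 4.25,  5.35, 6, 7,7.65, 9 ] 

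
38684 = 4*9671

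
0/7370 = 0=0.00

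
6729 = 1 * 6729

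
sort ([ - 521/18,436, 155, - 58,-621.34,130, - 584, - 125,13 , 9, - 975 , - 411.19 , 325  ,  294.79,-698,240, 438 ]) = [ - 975, - 698 , - 621.34 ,- 584, - 411.19, - 125, - 58, - 521/18,9 , 13 , 130,155 , 240,294.79,325,436,438 ]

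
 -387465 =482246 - 869711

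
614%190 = 44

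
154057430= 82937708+71119722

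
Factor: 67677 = 3^1*17^1*1327^1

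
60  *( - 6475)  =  -388500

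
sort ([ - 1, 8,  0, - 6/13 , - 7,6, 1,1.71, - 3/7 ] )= [ - 7, - 1, - 6/13, - 3/7, 0,1,1.71, 6 , 8]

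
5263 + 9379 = 14642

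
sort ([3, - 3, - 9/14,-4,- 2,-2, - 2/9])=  [  -  4,-3, - 2, - 2, - 9/14, - 2/9, 3]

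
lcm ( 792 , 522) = 22968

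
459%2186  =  459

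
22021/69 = 319  +  10/69 = 319.14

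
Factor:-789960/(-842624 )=15/16 = 2^ (-4 ) *3^1 * 5^1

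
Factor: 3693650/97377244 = 2^( - 1 )*5^2*29^(-1)*31^1*2383^1*839459^ (-1 ) = 1846825/48688622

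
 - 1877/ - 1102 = 1+775/1102= 1.70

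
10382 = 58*179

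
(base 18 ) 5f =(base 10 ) 105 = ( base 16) 69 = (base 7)210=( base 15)70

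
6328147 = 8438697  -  2110550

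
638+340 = 978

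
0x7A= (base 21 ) 5h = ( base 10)122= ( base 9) 145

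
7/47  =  7/47 = 0.15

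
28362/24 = 4727/4 = 1181.75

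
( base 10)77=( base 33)2B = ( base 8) 115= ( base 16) 4D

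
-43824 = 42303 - 86127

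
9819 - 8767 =1052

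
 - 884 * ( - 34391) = 30401644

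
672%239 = 194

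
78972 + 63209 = 142181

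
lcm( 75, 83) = 6225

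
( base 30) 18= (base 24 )1E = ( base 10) 38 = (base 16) 26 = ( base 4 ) 212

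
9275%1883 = 1743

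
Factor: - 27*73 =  - 3^3*73^1 = - 1971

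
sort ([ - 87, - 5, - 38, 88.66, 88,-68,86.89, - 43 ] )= [ - 87,-68, - 43,  -  38, - 5,86.89,88, 88.66]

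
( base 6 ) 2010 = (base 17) 18d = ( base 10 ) 438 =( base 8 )666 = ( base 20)11i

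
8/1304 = 1/163 = 0.01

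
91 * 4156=378196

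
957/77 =87/7 = 12.43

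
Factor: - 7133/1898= - 2^( - 1 )*7^1*13^( - 1 )*73^(  -  1)*  1019^1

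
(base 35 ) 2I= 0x58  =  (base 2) 1011000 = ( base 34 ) 2k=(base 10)88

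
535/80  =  6 + 11/16 = 6.69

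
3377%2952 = 425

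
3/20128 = 3/20128 = 0.00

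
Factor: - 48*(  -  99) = 4752 = 2^4*3^3*11^1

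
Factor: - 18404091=-3^5*53^1 *1429^1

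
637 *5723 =3645551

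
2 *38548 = 77096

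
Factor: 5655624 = 2^3 * 3^1*13^1*18127^1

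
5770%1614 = 928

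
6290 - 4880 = 1410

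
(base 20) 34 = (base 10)64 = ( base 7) 121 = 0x40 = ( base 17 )3d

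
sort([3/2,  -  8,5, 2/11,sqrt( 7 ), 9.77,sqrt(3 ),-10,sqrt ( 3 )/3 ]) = [ - 10,-8,2/11, sqrt ( 3)/3, 3/2 , sqrt (3),sqrt( 7 ),5, 9.77 ]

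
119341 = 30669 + 88672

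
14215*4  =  56860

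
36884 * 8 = 295072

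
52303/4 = 52303/4 = 13075.75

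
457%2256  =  457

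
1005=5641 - 4636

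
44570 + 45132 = 89702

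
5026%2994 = 2032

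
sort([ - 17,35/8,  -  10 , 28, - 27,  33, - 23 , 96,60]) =[-27 , - 23, - 17, - 10,  35/8,28, 33, 60 , 96 ] 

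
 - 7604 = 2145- 9749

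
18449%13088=5361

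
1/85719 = 1/85719 = 0.00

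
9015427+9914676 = 18930103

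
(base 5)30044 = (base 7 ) 5352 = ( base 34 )1LT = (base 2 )11101101011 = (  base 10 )1899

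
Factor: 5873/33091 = 7^1 * 839^1*33091^ (-1) 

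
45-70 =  - 25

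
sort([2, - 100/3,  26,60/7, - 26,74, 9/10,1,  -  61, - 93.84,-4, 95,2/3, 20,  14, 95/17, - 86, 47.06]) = [  -  93.84,-86, - 61, - 100/3, - 26, - 4,  2/3, 9/10, 1 , 2, 95/17, 60/7,14, 20 , 26,47.06, 74 , 95 ] 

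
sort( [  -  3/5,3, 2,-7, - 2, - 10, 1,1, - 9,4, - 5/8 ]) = [ - 10, - 9, - 7, - 2, - 5/8  ,- 3/5,1, 1,2,3 , 4 ]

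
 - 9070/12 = - 4535/6 = -755.83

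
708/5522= 354/2761  =  0.13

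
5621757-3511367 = 2110390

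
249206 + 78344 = 327550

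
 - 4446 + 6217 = 1771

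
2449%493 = 477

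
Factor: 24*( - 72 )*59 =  - 101952 = - 2^6*3^3 * 59^1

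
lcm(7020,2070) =161460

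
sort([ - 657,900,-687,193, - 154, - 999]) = [-999,-687,-657,-154, 193,900 ] 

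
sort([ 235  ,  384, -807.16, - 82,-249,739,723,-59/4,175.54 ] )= [ - 807.16 ,  -  249, - 82, - 59/4, 175.54, 235,384, 723, 739]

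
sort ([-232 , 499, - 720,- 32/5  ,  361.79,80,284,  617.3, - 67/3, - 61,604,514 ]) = [ -720, - 232, - 61, - 67/3,-32/5, 80,  284,  361.79, 499, 514, 604, 617.3] 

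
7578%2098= 1284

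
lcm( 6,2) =6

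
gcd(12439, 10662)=1777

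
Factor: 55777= 17^2*  193^1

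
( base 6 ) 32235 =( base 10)4415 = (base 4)1010333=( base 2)1000100111111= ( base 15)1495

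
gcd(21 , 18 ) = 3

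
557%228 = 101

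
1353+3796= 5149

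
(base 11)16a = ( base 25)7m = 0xc5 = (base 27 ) 78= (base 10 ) 197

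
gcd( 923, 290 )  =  1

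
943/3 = 314+1/3=   314.33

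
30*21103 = 633090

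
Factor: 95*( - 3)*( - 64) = 2^6*3^1*5^1*19^1 = 18240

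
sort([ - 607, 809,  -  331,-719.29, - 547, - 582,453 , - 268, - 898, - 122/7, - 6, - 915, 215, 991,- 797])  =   [ - 915, - 898, - 797, - 719.29, - 607, - 582,  -  547, - 331, - 268,-122/7,-6,215,  453, 809,  991 ]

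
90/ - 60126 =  - 1 + 10006/10021 = -  0.00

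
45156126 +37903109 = 83059235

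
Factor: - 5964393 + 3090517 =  - 2873876 =- 2^2*173^1 *4153^1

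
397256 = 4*99314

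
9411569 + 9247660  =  18659229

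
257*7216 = 1854512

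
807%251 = 54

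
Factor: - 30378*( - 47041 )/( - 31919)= - 1429011498/31919 = -2^1*3^1 * 59^( - 1)*61^1*83^1*541^( - 1)*47041^1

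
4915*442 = 2172430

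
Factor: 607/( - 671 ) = - 11^( - 1 )*61^( - 1)*607^1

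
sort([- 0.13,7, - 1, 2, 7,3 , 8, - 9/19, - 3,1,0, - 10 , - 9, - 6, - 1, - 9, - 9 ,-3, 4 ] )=[ -10  ,  -  9,-9, - 9, - 6, - 3, - 3, - 1,-1, - 9/19, - 0.13,0,1, 2,3,4 , 7,7, 8]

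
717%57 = 33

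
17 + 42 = 59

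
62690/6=10448 +1/3=10448.33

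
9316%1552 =4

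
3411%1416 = 579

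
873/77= 11 + 26/77 = 11.34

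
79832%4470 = 3842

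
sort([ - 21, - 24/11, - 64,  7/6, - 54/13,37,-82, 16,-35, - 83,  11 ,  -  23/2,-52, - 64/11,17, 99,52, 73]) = [ - 83,-82, - 64,  -  52, - 35, -21, - 23/2,- 64/11, - 54/13, - 24/11,7/6,11,  16,17,37, 52, 73,99 ]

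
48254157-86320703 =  - 38066546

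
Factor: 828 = 2^2*3^2*23^1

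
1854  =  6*309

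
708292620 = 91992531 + 616300089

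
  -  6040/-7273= 6040/7273 = 0.83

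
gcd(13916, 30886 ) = 2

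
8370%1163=229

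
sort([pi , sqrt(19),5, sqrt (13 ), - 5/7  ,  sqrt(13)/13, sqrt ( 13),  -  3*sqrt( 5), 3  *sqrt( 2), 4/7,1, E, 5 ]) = [  -  3*sqrt(5 ),  -  5/7,sqrt( 13 ) /13,4/7, 1,  E, pi  ,  sqrt( 13) , sqrt(13), 3*sqrt(2), sqrt(19),5, 5] 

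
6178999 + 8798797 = 14977796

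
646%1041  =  646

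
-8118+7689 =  - 429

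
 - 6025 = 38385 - 44410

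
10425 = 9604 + 821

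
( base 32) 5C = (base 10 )172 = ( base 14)c4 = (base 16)AC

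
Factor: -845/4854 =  - 2^(-1)*3^(  -  1)*5^1*13^2*809^( - 1) 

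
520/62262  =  260/31131  =  0.01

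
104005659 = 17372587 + 86633072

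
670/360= 67/36=1.86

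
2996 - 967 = 2029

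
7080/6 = 1180 = 1180.00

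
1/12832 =1/12832 = 0.00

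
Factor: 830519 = 877^1*947^1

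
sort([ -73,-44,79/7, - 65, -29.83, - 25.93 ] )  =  [ - 73, - 65, - 44, - 29.83, - 25.93,79/7 ]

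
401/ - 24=-401/24= - 16.71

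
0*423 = 0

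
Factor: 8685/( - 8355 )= - 3^1*193^1*557^( - 1) = - 579/557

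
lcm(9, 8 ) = 72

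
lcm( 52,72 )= 936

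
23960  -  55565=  - 31605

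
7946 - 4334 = 3612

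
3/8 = 3/8 = 0.38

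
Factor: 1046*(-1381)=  - 1444526  =  -2^1*523^1*1381^1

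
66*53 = 3498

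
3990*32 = 127680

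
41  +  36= 77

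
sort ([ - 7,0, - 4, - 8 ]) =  [ - 8, - 7 , - 4 , 0 ] 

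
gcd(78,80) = 2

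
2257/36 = 2257/36 = 62.69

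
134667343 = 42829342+91838001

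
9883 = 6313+3570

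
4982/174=28 + 55/87 =28.63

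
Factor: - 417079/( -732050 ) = 2^(  -  1)* 5^( -2)*11^( - 4 )*13^1*32083^1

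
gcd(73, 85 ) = 1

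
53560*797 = 42687320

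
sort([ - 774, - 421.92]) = [ - 774, - 421.92 ] 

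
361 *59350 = 21425350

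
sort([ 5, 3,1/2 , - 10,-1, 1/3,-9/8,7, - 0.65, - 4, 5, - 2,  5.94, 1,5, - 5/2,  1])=[ - 10,-4, - 5/2,-2, - 9/8,-1,- 0.65,  1/3, 1/2, 1, 1,3 , 5,5, 5, 5.94 , 7 ] 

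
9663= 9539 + 124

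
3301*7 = 23107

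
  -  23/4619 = -1 + 4596/4619 =- 0.00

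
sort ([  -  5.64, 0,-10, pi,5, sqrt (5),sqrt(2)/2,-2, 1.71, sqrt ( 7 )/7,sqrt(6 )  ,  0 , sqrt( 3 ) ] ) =[ - 10, - 5.64, - 2,0, 0, sqrt( 7) /7, sqrt(2 )/2,1.71,sqrt(3),  sqrt(5), sqrt( 6), pi , 5] 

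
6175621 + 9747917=15923538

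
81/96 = 27/32= 0.84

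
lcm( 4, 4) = 4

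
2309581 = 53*43577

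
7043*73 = 514139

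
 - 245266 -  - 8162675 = 7917409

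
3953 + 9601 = 13554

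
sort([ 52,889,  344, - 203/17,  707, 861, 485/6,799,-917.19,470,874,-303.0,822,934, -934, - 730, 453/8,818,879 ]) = [ - 934,  -  917.19, - 730,-303.0, -203/17,52,  453/8, 485/6  ,  344,  470,707,799,818 , 822, 861,874 , 879, 889,934]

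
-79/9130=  - 1 + 9051/9130=- 0.01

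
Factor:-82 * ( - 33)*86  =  2^2* 3^1*11^1*41^1*43^1 = 232716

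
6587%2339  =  1909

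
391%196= 195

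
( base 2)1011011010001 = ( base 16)16d1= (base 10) 5841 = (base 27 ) 809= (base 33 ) 5c0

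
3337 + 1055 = 4392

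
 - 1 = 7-8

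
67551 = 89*759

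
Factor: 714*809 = 2^1*3^1*7^1*17^1*809^1=577626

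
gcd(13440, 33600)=6720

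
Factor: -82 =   -  2^1*41^1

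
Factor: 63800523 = 3^2*83^1*223^1*383^1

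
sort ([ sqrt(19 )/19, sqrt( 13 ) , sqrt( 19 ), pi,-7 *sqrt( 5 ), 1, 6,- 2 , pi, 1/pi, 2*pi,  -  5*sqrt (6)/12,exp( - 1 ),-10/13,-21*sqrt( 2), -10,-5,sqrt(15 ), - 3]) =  [ - 21*sqrt( 2 ), - 7*sqrt( 5 ), - 10,- 5,-3, - 2 ,-5*sqrt(6 )/12, - 10/13, sqrt(19 )/19, 1/pi,exp( - 1), 1, pi,pi, sqrt( 13),sqrt(15 ),sqrt ( 19 ), 6, 2*pi ]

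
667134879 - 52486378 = 614648501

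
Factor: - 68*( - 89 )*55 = 2^2 * 5^1*11^1*17^1*89^1 = 332860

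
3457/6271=3457/6271 = 0.55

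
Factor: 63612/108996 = 3^2*19^1*293^ ( - 1 ) = 171/293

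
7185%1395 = 210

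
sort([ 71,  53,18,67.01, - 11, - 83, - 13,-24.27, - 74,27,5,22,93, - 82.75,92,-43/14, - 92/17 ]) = [  -  83 , - 82.75,- 74, - 24.27, -13, - 11, - 92/17, - 43/14, 5, 18,22, 27,53,67.01,71,92 , 93] 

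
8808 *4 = 35232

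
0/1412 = 0  =  0.00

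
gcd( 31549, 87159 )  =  1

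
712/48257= 712/48257 = 0.01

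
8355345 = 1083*7715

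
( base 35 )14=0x27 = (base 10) 39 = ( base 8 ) 47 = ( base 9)43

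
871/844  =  1 + 27/844 = 1.03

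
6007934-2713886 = 3294048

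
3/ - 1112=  - 3/1112 = - 0.00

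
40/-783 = -1 + 743/783 = -0.05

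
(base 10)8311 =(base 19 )1408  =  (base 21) IHG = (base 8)20167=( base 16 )2077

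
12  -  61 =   -  49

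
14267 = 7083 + 7184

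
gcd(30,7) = 1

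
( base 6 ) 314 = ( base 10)118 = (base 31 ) 3p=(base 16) 76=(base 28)46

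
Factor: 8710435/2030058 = 2^( - 1)*3^( - 2 )*5^1 * 29^( -1)* 83^1*139^1 * 151^1*3889^( - 1 ) 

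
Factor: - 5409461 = -5409461^1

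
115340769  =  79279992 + 36060777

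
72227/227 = 318 + 41/227  =  318.18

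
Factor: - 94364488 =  - 2^3*19^1*229^1*2711^1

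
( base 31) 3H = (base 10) 110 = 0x6E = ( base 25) 4a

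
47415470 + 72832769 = 120248239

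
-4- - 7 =3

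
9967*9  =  89703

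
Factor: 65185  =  5^1*13037^1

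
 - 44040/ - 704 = 62 +49/88=62.56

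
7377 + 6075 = 13452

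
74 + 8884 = 8958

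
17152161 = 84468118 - 67315957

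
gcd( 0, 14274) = 14274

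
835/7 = 119 + 2/7 = 119.29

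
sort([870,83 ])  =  [83,870] 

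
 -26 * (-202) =5252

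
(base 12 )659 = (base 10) 933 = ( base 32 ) t5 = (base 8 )1645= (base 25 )1C8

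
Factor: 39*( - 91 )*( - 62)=220038 = 2^1 *3^1 * 7^1*  13^2 *31^1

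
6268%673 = 211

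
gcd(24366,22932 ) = 6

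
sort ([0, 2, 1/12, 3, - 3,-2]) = [-3,-2,  0,1/12, 2 , 3] 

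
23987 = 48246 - 24259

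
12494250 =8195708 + 4298542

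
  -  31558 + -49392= - 80950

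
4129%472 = 353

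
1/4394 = 1/4394 = 0.00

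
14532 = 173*84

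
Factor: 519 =3^1*173^1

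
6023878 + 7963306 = 13987184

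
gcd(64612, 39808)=4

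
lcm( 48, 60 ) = 240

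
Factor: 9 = 3^2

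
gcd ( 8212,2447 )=1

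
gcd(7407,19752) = 2469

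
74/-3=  - 25 + 1/3 = -24.67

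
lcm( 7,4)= 28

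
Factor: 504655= 5^1*100931^1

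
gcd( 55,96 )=1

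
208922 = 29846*7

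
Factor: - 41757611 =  - 7^1*19^1 *61^1*5147^1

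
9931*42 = 417102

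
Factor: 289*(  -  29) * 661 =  - 5539841 = - 17^2*29^1 * 661^1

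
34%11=1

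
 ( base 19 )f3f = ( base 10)5487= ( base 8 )12557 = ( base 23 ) a8d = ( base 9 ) 7466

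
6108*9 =54972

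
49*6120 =299880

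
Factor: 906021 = 3^2*100669^1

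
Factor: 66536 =2^3 * 8317^1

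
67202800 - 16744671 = 50458129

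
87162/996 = 14527/166 = 87.51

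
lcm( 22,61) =1342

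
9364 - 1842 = 7522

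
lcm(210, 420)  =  420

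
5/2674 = 5/2674 = 0.00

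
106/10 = 53/5= 10.60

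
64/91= 64/91 = 0.70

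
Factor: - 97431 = - 3^1*47^1 * 691^1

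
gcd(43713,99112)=1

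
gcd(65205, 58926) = 483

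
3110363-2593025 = 517338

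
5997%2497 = 1003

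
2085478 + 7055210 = 9140688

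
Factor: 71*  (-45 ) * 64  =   - 2^6*3^2 * 5^1*71^1  =  - 204480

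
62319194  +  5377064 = 67696258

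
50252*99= 4974948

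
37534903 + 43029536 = 80564439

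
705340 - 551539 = 153801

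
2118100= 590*3590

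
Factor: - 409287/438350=-2^(  -  1) * 3^1*5^( - 2) * 11^(  -  1)*797^( -1)*136429^1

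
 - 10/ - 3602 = 5/1801=0.00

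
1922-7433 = -5511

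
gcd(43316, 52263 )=1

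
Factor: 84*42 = 3528 = 2^3 * 3^2*7^2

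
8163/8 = 1020+3/8 = 1020.38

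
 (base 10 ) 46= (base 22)22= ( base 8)56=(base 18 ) 2A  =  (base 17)2c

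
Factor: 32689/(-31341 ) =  - 3^( - 1 )*31^( - 1 )* 97^1 =- 97/93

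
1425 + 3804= 5229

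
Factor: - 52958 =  - 2^1*26479^1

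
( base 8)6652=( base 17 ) C1D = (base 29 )44I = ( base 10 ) 3498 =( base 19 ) 9d2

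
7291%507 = 193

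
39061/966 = 40+ 421/966 = 40.44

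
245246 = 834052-588806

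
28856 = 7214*4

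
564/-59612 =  - 141/14903=- 0.01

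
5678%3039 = 2639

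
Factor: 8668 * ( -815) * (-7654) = 54071070680 = 2^3 * 5^1*11^1 * 43^1*89^1*163^1*197^1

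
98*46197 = 4527306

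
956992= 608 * 1574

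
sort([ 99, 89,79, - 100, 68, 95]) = [-100,68,79, 89,95,99]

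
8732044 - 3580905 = 5151139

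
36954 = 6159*6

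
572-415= 157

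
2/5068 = 1/2534 =0.00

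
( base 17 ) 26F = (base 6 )3115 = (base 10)695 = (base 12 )49b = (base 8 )1267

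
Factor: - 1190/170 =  - 7 = - 7^1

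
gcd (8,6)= 2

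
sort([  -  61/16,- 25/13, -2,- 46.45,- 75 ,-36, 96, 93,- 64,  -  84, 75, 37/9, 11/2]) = [  -  84, - 75,  -  64 , - 46.45,-36, - 61/16,  -  2, - 25/13,  37/9, 11/2,  75, 93,96] 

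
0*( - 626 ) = 0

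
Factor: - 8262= -2^1*3^5*17^1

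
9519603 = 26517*359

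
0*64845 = 0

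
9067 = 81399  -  72332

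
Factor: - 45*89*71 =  - 284355  =  - 3^2 * 5^1*71^1*89^1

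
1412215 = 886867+525348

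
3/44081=3/44081 = 0.00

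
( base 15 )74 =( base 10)109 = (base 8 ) 155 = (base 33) 3a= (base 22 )4L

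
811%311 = 189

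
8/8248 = 1/1031 = 0.00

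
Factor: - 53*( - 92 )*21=2^2*3^1*7^1*23^1*53^1 = 102396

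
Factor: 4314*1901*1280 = 2^9*3^1*5^1 * 719^1*1901^1 = 10497169920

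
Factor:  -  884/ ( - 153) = 2^2*3^(-2 )*13^1 = 52/9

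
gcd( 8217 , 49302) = 8217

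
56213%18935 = 18343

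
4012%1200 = 412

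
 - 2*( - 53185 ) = 106370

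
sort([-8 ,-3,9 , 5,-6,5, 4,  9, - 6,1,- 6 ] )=[-8,-6, - 6, - 6,-3, 1, 4,  5,  5, 9, 9]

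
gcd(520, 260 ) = 260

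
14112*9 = 127008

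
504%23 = 21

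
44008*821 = 36130568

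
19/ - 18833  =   - 19/18833  =  - 0.00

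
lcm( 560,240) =1680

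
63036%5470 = 2866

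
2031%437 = 283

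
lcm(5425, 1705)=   59675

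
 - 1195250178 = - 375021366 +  - 820228812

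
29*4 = 116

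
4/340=1/85  =  0.01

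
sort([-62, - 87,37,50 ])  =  [ - 87 , - 62,37, 50 ] 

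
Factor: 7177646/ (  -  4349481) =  - 2^1*3^( - 1)*7^1*43^1*11923^1*1449827^( - 1) 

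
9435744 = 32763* 288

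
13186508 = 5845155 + 7341353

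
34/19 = 34/19 = 1.79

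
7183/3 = 2394 + 1/3 = 2394.33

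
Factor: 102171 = 3^1*34057^1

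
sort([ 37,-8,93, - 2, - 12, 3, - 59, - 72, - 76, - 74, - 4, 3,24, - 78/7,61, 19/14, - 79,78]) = [ - 79, - 76, - 74, - 72,-59, - 12,  -  78/7, - 8, - 4 ,-2 , 19/14, 3,  3,24, 37, 61,78,93] 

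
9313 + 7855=17168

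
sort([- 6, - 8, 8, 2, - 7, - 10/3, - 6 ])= [ - 8, - 7, - 6 , - 6 , - 10/3  ,  2,8 ] 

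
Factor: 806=2^1*13^1*31^1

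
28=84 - 56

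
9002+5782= 14784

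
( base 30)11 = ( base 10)31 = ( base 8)37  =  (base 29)12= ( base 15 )21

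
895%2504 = 895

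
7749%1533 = 84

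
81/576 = 9/64 = 0.14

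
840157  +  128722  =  968879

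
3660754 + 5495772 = 9156526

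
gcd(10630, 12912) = 2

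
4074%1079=837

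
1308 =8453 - 7145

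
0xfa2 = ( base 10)4002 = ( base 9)5436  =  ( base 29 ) 4m0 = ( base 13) 1A8B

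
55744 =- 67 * ( - 832)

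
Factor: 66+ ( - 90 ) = -2^3*3^1  =  -24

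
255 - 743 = - 488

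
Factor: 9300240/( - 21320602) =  - 2^3*3^2*5^1 * 1567^ ( - 1) * 6803^( -1)*12917^1 = -4650120/10660301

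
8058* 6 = 48348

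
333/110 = 333/110=   3.03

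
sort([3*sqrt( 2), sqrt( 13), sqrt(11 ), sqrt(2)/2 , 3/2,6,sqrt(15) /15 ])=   [ sqrt ( 15) /15, sqrt( 2) /2, 3/2, sqrt( 11),sqrt(13), 3*sqrt(2), 6]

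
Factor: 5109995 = 5^1*11^1 * 53^1*1753^1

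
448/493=448/493 = 0.91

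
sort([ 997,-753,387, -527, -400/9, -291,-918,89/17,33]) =[ - 918, - 753,  -  527, - 291,-400/9, 89/17,33,387,997] 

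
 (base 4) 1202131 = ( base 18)1181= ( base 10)6301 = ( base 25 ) A21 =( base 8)14235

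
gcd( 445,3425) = 5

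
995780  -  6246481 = -5250701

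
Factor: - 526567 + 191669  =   - 2^1*167449^1  =  -334898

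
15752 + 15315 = 31067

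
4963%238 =203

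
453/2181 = 151/727 = 0.21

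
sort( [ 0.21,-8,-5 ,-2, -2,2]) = [-8, - 5,-2,  -  2, 0.21, 2]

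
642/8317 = 642/8317  =  0.08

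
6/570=1/95 = 0.01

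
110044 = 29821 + 80223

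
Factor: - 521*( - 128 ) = 2^7*521^1 = 66688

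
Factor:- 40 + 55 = 15 = 3^1*5^1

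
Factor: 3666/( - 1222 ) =- 3^1 = - 3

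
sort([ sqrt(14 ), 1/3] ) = [ 1/3, sqrt (14)]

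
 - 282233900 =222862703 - 505096603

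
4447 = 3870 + 577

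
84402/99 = 9378/11 = 852.55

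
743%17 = 12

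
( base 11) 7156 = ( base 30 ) agj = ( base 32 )98R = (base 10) 9499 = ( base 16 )251b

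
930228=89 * 10452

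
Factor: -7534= - 2^1 * 3767^1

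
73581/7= 10511 + 4/7 = 10511.57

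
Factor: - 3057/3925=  - 3^1*5^(-2) * 157^(  -  1)*1019^1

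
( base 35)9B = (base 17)123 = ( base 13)1c1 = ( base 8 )506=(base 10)326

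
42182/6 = 21091/3 = 7030.33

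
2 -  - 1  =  3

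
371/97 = 371/97 = 3.82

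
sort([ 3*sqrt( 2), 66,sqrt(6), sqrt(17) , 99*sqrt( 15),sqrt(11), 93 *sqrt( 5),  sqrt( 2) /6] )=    [ sqrt( 2 ) /6,sqrt (6),  sqrt( 11),sqrt(17), 3*sqrt( 2), 66, 93*sqrt( 5) , 99* sqrt ( 15)] 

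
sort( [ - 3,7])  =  [ - 3,7]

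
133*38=5054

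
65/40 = 1 + 5/8 = 1.62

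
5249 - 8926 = - 3677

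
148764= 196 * 759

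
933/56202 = 311/18734 = 0.02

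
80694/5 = 80694/5=16138.80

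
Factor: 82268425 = 5^2*3290737^1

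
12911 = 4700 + 8211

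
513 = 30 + 483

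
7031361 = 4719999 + 2311362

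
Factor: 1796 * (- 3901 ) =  - 2^2*47^1*83^1 * 449^1 = -7006196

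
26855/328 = 655/8 = 81.88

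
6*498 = 2988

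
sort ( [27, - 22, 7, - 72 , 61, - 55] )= [ - 72, - 55, - 22,7,27,61] 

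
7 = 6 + 1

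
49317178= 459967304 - 410650126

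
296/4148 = 74/1037 = 0.07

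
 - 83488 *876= - 73135488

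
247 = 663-416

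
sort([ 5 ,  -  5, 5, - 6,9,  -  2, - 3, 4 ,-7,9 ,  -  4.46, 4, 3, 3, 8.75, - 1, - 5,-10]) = [-10, - 7,-6, - 5, - 5,-4.46,  -  3, - 2, - 1,  3,3,4,4,5, 5, 8.75,9, 9]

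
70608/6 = 11768=11768.00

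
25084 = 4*6271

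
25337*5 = 126685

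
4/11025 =4/11025 = 0.00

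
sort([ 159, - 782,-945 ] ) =[-945,-782, 159] 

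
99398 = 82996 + 16402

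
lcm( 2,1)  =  2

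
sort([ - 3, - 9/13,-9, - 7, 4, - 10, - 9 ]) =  [ - 10,-9, - 9, - 7, - 3, - 9/13,4]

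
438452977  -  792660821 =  - 354207844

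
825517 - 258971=566546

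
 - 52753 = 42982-95735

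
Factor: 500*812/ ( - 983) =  -406000/983 = - 2^4*5^3*7^1*29^1*983^(-1)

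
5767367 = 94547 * 61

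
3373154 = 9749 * 346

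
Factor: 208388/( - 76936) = -2^ ( - 1)*  163^(  -  1 )*883^1 = -  883/326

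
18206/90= 9103/45 = 202.29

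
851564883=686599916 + 164964967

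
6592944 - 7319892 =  - 726948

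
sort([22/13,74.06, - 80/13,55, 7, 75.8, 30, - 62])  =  [ - 62, - 80/13,22/13, 7, 30,55 , 74.06, 75.8]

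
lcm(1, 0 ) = 0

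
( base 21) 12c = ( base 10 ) 495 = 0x1EF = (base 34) ej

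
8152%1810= 912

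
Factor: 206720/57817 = 2^7*5^1*179^(  -  1 )  =  640/179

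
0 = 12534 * 0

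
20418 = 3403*6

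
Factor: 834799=7^1*31^1*3847^1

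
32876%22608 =10268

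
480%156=12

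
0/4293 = 0 = 0.00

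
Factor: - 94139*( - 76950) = 7243996050=2^1* 3^4*5^2*19^1*23^1 * 4093^1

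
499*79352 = 39596648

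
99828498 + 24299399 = 124127897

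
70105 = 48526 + 21579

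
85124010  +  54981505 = 140105515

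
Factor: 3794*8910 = 33804540 = 2^2*3^4*5^1*7^1*11^1*271^1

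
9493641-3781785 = 5711856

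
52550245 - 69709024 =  - 17158779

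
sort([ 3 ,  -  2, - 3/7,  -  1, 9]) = [ - 2,-1, -3/7,3,  9]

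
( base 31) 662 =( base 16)1742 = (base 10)5954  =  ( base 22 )C6E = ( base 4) 1131002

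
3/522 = 1/174  =  0.01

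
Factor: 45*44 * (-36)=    - 71280 = - 2^4*3^4*5^1 * 11^1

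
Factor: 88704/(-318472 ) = -144/517 = -  2^4*3^2*11^( - 1 )*47^( - 1 )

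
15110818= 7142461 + 7968357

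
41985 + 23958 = 65943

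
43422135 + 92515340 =135937475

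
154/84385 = 22/12055 = 0.00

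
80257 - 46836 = 33421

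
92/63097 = 92/63097= 0.00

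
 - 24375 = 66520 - 90895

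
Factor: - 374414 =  - 2^1*19^1  *  59^1*167^1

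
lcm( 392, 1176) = 1176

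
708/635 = 708/635=1.11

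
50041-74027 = -23986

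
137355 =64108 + 73247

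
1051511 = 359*2929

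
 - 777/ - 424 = 777/424 = 1.83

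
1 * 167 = 167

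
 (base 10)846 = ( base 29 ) 105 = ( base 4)31032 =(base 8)1516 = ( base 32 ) qe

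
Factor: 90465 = 3^1*5^1*37^1*163^1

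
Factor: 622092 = 2^2*3^1*47^1* 1103^1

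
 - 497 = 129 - 626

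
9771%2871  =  1158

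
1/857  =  1/857 = 0.00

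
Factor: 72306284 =2^2*431^1*41941^1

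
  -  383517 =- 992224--608707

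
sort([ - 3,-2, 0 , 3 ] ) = [ -3, - 2 , 0, 3] 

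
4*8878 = 35512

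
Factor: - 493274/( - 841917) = 2^1 * 3^( - 1)*246637^1*280639^(-1) 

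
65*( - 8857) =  - 575705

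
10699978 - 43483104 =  - 32783126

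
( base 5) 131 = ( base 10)41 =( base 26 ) 1F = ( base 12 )35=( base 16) 29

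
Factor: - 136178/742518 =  - 137/747 = - 3^( - 2) * 83^( - 1)*137^1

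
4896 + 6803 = 11699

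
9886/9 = 9886/9 = 1098.44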